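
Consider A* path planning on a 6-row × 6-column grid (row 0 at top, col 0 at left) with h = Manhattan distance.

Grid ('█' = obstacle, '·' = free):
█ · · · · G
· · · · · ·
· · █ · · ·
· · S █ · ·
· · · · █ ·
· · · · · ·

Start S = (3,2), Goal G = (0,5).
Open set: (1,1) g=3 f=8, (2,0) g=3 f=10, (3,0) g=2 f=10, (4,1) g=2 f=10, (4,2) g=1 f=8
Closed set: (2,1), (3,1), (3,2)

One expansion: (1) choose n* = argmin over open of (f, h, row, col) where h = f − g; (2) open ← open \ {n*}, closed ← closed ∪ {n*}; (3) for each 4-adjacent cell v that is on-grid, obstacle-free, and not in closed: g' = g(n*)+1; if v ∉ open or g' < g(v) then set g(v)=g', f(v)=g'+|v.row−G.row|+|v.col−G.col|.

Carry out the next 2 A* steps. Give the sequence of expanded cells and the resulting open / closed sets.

order=[(1,1) → (0,1)]; open=[(0,2) g=5 f=8, (1,0) g=4 f=10, (1,2) g=4 f=8, (2,0) g=3 f=10, (3,0) g=2 f=10, (4,1) g=2 f=10, (4,2) g=1 f=8]; closed=[(0,1), (1,1), (2,1), (3,1), (3,2)]

step 1: expand (1,1) (f=8, h=5) → closed; open now [(0,1) g=4 f=8, (1,0) g=4 f=10, (1,2) g=4 f=8, (2,0) g=3 f=10, (3,0) g=2 f=10, (4,1) g=2 f=10, (4,2) g=1 f=8]
step 2: expand (0,1) (f=8, h=4) → closed; open now [(0,2) g=5 f=8, (1,0) g=4 f=10, (1,2) g=4 f=8, (2,0) g=3 f=10, (3,0) g=2 f=10, (4,1) g=2 f=10, (4,2) g=1 f=8]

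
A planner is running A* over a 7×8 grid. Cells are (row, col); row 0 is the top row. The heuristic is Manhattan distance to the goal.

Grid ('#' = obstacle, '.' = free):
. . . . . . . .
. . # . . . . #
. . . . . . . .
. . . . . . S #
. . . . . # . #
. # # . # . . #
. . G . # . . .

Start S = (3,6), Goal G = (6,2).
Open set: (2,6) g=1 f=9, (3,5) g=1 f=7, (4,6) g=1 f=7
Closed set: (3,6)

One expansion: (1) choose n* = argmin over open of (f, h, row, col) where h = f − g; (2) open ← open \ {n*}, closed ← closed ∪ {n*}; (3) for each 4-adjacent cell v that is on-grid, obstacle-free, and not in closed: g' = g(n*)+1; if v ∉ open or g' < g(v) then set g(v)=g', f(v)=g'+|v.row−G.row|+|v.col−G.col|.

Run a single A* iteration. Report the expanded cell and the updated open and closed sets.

step 1: expand (3,5) (f=7, h=6) → closed; open now [(2,5) g=2 f=9, (2,6) g=1 f=9, (3,4) g=2 f=7, (4,6) g=1 f=7]

expanded=(3,5); open=[(2,5) g=2 f=9, (2,6) g=1 f=9, (3,4) g=2 f=7, (4,6) g=1 f=7]; closed=[(3,5), (3,6)]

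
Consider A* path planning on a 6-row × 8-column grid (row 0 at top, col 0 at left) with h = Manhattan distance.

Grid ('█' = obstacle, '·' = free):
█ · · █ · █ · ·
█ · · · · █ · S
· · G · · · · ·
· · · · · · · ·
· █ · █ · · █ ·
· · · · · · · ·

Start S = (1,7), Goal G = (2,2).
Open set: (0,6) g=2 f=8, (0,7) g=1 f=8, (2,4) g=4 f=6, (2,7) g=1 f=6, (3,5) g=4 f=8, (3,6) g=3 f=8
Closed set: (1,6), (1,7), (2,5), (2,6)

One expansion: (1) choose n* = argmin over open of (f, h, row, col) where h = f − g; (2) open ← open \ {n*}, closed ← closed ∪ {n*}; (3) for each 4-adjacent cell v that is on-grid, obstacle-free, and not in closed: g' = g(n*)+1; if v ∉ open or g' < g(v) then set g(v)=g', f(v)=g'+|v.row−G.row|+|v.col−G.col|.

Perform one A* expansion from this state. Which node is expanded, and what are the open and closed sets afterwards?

step 1: expand (2,4) (f=6, h=2) → closed; open now [(0,6) g=2 f=8, (0,7) g=1 f=8, (1,4) g=5 f=8, (2,3) g=5 f=6, (2,7) g=1 f=6, (3,4) g=5 f=8, (3,5) g=4 f=8, (3,6) g=3 f=8]

expanded=(2,4); open=[(0,6) g=2 f=8, (0,7) g=1 f=8, (1,4) g=5 f=8, (2,3) g=5 f=6, (2,7) g=1 f=6, (3,4) g=5 f=8, (3,5) g=4 f=8, (3,6) g=3 f=8]; closed=[(1,6), (1,7), (2,4), (2,5), (2,6)]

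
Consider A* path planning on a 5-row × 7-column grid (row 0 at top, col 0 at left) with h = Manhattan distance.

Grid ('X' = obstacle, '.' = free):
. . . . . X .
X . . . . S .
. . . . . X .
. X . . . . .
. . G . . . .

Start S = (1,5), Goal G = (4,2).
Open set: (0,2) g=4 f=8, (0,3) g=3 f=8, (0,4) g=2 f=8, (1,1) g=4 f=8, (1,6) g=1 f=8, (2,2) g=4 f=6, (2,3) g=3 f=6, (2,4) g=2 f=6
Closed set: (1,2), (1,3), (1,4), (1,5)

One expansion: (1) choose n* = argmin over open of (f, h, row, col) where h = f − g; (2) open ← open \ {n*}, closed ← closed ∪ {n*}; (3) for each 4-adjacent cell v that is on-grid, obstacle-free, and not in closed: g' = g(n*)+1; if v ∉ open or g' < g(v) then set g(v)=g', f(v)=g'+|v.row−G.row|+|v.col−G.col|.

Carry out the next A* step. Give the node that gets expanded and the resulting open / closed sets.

expanded=(2,2); open=[(0,2) g=4 f=8, (0,3) g=3 f=8, (0,4) g=2 f=8, (1,1) g=4 f=8, (1,6) g=1 f=8, (2,1) g=5 f=8, (2,3) g=3 f=6, (2,4) g=2 f=6, (3,2) g=5 f=6]; closed=[(1,2), (1,3), (1,4), (1,5), (2,2)]

step 1: expand (2,2) (f=6, h=2) → closed; open now [(0,2) g=4 f=8, (0,3) g=3 f=8, (0,4) g=2 f=8, (1,1) g=4 f=8, (1,6) g=1 f=8, (2,1) g=5 f=8, (2,3) g=3 f=6, (2,4) g=2 f=6, (3,2) g=5 f=6]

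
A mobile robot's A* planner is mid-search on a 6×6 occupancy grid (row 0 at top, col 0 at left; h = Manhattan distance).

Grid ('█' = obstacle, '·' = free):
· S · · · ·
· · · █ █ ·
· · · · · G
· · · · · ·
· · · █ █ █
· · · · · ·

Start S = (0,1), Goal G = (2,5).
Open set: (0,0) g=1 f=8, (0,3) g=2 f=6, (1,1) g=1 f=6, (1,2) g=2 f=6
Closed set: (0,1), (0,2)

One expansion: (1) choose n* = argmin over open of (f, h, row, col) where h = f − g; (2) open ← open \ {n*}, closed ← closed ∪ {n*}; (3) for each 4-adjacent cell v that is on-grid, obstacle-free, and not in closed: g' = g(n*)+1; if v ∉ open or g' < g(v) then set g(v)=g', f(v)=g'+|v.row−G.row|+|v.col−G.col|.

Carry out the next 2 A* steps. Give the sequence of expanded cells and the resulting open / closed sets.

order=[(0,3) → (0,4)]; open=[(0,0) g=1 f=8, (0,5) g=4 f=6, (1,1) g=1 f=6, (1,2) g=2 f=6]; closed=[(0,1), (0,2), (0,3), (0,4)]

step 1: expand (0,3) (f=6, h=4) → closed; open now [(0,0) g=1 f=8, (0,4) g=3 f=6, (1,1) g=1 f=6, (1,2) g=2 f=6]
step 2: expand (0,4) (f=6, h=3) → closed; open now [(0,0) g=1 f=8, (0,5) g=4 f=6, (1,1) g=1 f=6, (1,2) g=2 f=6]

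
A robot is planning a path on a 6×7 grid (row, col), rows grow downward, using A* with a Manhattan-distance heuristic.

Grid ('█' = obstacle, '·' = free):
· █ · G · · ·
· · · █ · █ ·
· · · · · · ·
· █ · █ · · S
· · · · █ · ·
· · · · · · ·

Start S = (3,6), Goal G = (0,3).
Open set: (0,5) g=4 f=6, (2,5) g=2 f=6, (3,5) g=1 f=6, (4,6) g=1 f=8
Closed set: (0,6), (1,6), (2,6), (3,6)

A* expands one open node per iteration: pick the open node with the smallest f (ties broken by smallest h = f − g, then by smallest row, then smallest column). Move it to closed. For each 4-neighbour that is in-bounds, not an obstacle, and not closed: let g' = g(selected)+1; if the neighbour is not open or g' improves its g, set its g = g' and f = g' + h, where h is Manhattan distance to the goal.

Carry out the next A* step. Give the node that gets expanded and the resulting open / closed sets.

step 1: expand (0,5) (f=6, h=2) → closed; open now [(0,4) g=5 f=6, (2,5) g=2 f=6, (3,5) g=1 f=6, (4,6) g=1 f=8]

expanded=(0,5); open=[(0,4) g=5 f=6, (2,5) g=2 f=6, (3,5) g=1 f=6, (4,6) g=1 f=8]; closed=[(0,5), (0,6), (1,6), (2,6), (3,6)]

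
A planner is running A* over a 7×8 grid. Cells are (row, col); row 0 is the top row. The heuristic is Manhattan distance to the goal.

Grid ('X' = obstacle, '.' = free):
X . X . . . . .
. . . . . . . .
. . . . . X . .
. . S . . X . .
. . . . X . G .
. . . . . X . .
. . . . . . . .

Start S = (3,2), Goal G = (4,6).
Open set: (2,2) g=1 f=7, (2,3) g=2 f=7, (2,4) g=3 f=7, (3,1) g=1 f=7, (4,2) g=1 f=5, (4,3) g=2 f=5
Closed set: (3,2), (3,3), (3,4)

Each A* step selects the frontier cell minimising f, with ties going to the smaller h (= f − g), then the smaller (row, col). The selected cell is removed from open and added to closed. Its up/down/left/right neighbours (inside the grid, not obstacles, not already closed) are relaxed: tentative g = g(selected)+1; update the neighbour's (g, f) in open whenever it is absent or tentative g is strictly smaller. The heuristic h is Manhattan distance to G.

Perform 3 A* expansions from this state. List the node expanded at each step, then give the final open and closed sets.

step 1: expand (4,3) (f=5, h=3) → closed; open now [(2,2) g=1 f=7, (2,3) g=2 f=7, (2,4) g=3 f=7, (3,1) g=1 f=7, (4,2) g=1 f=5, (5,3) g=3 f=7]
step 2: expand (4,2) (f=5, h=4) → closed; open now [(2,2) g=1 f=7, (2,3) g=2 f=7, (2,4) g=3 f=7, (3,1) g=1 f=7, (4,1) g=2 f=7, (5,2) g=2 f=7, (5,3) g=3 f=7]
step 3: expand (2,4) (f=7, h=4) → closed; open now [(1,4) g=4 f=9, (2,2) g=1 f=7, (2,3) g=2 f=7, (3,1) g=1 f=7, (4,1) g=2 f=7, (5,2) g=2 f=7, (5,3) g=3 f=7]

order=[(4,3) → (4,2) → (2,4)]; open=[(1,4) g=4 f=9, (2,2) g=1 f=7, (2,3) g=2 f=7, (3,1) g=1 f=7, (4,1) g=2 f=7, (5,2) g=2 f=7, (5,3) g=3 f=7]; closed=[(2,4), (3,2), (3,3), (3,4), (4,2), (4,3)]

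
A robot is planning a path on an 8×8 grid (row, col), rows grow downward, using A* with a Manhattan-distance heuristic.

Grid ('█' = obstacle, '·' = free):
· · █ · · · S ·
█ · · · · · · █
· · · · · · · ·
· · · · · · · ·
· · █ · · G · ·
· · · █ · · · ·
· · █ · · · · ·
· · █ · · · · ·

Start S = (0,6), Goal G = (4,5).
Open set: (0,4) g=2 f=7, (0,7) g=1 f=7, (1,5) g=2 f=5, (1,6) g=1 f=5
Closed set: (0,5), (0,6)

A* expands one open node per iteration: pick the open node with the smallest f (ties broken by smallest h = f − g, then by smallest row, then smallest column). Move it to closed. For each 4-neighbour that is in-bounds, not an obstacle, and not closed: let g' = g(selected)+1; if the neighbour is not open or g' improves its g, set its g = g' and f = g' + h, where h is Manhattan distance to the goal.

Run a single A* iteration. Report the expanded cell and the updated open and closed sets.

step 1: expand (1,5) (f=5, h=3) → closed; open now [(0,4) g=2 f=7, (0,7) g=1 f=7, (1,4) g=3 f=7, (1,6) g=1 f=5, (2,5) g=3 f=5]

expanded=(1,5); open=[(0,4) g=2 f=7, (0,7) g=1 f=7, (1,4) g=3 f=7, (1,6) g=1 f=5, (2,5) g=3 f=5]; closed=[(0,5), (0,6), (1,5)]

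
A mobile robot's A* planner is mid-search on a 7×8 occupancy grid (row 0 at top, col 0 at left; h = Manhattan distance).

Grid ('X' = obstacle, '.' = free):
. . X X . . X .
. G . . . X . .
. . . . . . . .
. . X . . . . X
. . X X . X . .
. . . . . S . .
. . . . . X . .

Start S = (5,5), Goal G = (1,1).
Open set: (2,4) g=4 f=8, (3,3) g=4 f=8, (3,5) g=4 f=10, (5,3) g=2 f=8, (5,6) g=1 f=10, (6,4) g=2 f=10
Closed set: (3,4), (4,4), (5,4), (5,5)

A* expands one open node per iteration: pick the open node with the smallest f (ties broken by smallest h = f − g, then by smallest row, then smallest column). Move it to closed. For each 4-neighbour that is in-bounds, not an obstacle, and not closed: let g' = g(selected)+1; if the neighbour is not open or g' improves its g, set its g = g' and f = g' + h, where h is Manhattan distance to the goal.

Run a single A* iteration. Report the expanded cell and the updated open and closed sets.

step 1: expand (2,4) (f=8, h=4) → closed; open now [(1,4) g=5 f=8, (2,3) g=5 f=8, (2,5) g=5 f=10, (3,3) g=4 f=8, (3,5) g=4 f=10, (5,3) g=2 f=8, (5,6) g=1 f=10, (6,4) g=2 f=10]

expanded=(2,4); open=[(1,4) g=5 f=8, (2,3) g=5 f=8, (2,5) g=5 f=10, (3,3) g=4 f=8, (3,5) g=4 f=10, (5,3) g=2 f=8, (5,6) g=1 f=10, (6,4) g=2 f=10]; closed=[(2,4), (3,4), (4,4), (5,4), (5,5)]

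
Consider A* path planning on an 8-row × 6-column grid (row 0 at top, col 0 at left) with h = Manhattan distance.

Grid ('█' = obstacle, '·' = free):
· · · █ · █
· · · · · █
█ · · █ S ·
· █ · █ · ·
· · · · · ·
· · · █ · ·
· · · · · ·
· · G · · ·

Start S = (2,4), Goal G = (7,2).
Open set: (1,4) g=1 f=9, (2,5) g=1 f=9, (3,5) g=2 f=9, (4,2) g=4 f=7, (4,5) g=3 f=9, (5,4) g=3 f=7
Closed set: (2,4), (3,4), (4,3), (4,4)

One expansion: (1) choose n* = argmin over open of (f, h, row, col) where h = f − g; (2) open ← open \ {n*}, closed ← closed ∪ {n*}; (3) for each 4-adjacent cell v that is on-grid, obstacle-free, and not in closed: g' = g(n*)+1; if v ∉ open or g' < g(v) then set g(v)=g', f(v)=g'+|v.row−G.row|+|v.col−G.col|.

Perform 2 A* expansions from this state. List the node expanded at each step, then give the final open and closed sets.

order=[(4,2) → (5,2)]; open=[(1,4) g=1 f=9, (2,5) g=1 f=9, (3,2) g=5 f=9, (3,5) g=2 f=9, (4,1) g=5 f=9, (4,5) g=3 f=9, (5,1) g=6 f=9, (5,4) g=3 f=7, (6,2) g=6 f=7]; closed=[(2,4), (3,4), (4,2), (4,3), (4,4), (5,2)]

step 1: expand (4,2) (f=7, h=3) → closed; open now [(1,4) g=1 f=9, (2,5) g=1 f=9, (3,2) g=5 f=9, (3,5) g=2 f=9, (4,1) g=5 f=9, (4,5) g=3 f=9, (5,2) g=5 f=7, (5,4) g=3 f=7]
step 2: expand (5,2) (f=7, h=2) → closed; open now [(1,4) g=1 f=9, (2,5) g=1 f=9, (3,2) g=5 f=9, (3,5) g=2 f=9, (4,1) g=5 f=9, (4,5) g=3 f=9, (5,1) g=6 f=9, (5,4) g=3 f=7, (6,2) g=6 f=7]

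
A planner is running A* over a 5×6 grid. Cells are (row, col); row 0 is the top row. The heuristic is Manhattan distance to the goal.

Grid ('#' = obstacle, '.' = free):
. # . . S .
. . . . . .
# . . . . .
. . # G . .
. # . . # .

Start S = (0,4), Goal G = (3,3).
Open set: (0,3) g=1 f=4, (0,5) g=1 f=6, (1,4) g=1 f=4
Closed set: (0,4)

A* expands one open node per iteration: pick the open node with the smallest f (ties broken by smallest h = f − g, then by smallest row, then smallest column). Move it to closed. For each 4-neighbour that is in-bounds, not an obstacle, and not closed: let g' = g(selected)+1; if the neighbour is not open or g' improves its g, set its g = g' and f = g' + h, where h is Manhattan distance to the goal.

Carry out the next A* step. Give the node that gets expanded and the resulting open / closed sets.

step 1: expand (0,3) (f=4, h=3) → closed; open now [(0,2) g=2 f=6, (0,5) g=1 f=6, (1,3) g=2 f=4, (1,4) g=1 f=4]

expanded=(0,3); open=[(0,2) g=2 f=6, (0,5) g=1 f=6, (1,3) g=2 f=4, (1,4) g=1 f=4]; closed=[(0,3), (0,4)]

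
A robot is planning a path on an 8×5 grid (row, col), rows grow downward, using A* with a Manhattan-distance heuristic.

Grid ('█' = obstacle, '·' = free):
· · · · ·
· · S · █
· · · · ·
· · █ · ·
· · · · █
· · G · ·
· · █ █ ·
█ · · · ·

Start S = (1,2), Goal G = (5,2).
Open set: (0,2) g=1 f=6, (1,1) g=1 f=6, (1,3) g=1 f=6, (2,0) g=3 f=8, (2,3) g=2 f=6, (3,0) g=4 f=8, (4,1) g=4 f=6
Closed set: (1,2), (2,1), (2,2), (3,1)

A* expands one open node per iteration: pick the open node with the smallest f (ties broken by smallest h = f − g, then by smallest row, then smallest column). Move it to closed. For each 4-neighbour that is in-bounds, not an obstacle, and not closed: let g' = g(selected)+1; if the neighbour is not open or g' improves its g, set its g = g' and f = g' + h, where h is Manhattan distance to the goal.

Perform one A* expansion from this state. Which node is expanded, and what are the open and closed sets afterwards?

expanded=(4,1); open=[(0,2) g=1 f=6, (1,1) g=1 f=6, (1,3) g=1 f=6, (2,0) g=3 f=8, (2,3) g=2 f=6, (3,0) g=4 f=8, (4,0) g=5 f=8, (4,2) g=5 f=6, (5,1) g=5 f=6]; closed=[(1,2), (2,1), (2,2), (3,1), (4,1)]

step 1: expand (4,1) (f=6, h=2) → closed; open now [(0,2) g=1 f=6, (1,1) g=1 f=6, (1,3) g=1 f=6, (2,0) g=3 f=8, (2,3) g=2 f=6, (3,0) g=4 f=8, (4,0) g=5 f=8, (4,2) g=5 f=6, (5,1) g=5 f=6]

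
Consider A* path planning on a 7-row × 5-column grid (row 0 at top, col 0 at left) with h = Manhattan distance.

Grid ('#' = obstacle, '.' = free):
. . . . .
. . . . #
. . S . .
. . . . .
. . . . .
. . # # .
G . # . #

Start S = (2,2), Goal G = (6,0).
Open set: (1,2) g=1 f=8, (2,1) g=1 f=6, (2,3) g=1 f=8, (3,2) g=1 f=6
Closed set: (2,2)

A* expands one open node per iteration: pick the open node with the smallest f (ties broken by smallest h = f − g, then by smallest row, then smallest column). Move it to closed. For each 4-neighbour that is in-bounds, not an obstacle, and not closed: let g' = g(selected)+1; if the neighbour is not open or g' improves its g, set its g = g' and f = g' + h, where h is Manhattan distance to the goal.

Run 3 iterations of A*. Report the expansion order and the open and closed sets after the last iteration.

order=[(2,1) → (2,0) → (3,0)]; open=[(1,0) g=3 f=8, (1,1) g=2 f=8, (1,2) g=1 f=8, (2,3) g=1 f=8, (3,1) g=2 f=6, (3,2) g=1 f=6, (4,0) g=4 f=6]; closed=[(2,0), (2,1), (2,2), (3,0)]

step 1: expand (2,1) (f=6, h=5) → closed; open now [(1,1) g=2 f=8, (1,2) g=1 f=8, (2,0) g=2 f=6, (2,3) g=1 f=8, (3,1) g=2 f=6, (3,2) g=1 f=6]
step 2: expand (2,0) (f=6, h=4) → closed; open now [(1,0) g=3 f=8, (1,1) g=2 f=8, (1,2) g=1 f=8, (2,3) g=1 f=8, (3,0) g=3 f=6, (3,1) g=2 f=6, (3,2) g=1 f=6]
step 3: expand (3,0) (f=6, h=3) → closed; open now [(1,0) g=3 f=8, (1,1) g=2 f=8, (1,2) g=1 f=8, (2,3) g=1 f=8, (3,1) g=2 f=6, (3,2) g=1 f=6, (4,0) g=4 f=6]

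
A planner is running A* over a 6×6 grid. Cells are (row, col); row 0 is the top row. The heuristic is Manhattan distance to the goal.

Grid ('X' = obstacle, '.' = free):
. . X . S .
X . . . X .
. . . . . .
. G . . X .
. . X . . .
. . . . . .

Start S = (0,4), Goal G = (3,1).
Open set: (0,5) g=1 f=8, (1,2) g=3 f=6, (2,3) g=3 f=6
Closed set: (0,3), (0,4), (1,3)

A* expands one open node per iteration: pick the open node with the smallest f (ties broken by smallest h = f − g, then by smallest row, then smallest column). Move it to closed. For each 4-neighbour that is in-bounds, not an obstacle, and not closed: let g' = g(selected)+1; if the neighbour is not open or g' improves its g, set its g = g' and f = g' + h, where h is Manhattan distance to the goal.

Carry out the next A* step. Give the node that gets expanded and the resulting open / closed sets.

step 1: expand (1,2) (f=6, h=3) → closed; open now [(0,5) g=1 f=8, (1,1) g=4 f=6, (2,2) g=4 f=6, (2,3) g=3 f=6]

expanded=(1,2); open=[(0,5) g=1 f=8, (1,1) g=4 f=6, (2,2) g=4 f=6, (2,3) g=3 f=6]; closed=[(0,3), (0,4), (1,2), (1,3)]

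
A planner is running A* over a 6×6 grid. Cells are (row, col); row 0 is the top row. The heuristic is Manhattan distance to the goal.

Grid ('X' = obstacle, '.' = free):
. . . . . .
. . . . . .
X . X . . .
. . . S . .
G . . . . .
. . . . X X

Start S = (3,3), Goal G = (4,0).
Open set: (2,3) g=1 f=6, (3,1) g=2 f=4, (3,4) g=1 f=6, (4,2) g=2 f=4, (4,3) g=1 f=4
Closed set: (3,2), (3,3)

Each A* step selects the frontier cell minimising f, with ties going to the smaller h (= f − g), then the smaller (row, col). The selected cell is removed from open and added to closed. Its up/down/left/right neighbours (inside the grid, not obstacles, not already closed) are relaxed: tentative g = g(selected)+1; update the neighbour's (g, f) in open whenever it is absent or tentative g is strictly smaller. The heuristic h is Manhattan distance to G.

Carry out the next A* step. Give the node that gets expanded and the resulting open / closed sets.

expanded=(3,1); open=[(2,1) g=3 f=6, (2,3) g=1 f=6, (3,0) g=3 f=4, (3,4) g=1 f=6, (4,1) g=3 f=4, (4,2) g=2 f=4, (4,3) g=1 f=4]; closed=[(3,1), (3,2), (3,3)]

step 1: expand (3,1) (f=4, h=2) → closed; open now [(2,1) g=3 f=6, (2,3) g=1 f=6, (3,0) g=3 f=4, (3,4) g=1 f=6, (4,1) g=3 f=4, (4,2) g=2 f=4, (4,3) g=1 f=4]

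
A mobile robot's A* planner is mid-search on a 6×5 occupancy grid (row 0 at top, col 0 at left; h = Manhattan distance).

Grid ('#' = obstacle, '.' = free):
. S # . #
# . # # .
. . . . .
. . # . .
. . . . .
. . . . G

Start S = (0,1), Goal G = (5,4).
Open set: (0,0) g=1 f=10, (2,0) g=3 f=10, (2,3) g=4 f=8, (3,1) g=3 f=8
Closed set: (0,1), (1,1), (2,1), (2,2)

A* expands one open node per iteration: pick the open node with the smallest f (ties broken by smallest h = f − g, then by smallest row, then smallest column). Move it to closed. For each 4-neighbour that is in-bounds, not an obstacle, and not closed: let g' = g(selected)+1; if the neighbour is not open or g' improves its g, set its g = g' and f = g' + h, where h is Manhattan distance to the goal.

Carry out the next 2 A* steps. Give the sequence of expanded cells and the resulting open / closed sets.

order=[(2,3) → (2,4)]; open=[(0,0) g=1 f=10, (1,4) g=6 f=10, (2,0) g=3 f=10, (3,1) g=3 f=8, (3,3) g=5 f=8, (3,4) g=6 f=8]; closed=[(0,1), (1,1), (2,1), (2,2), (2,3), (2,4)]

step 1: expand (2,3) (f=8, h=4) → closed; open now [(0,0) g=1 f=10, (2,0) g=3 f=10, (2,4) g=5 f=8, (3,1) g=3 f=8, (3,3) g=5 f=8]
step 2: expand (2,4) (f=8, h=3) → closed; open now [(0,0) g=1 f=10, (1,4) g=6 f=10, (2,0) g=3 f=10, (3,1) g=3 f=8, (3,3) g=5 f=8, (3,4) g=6 f=8]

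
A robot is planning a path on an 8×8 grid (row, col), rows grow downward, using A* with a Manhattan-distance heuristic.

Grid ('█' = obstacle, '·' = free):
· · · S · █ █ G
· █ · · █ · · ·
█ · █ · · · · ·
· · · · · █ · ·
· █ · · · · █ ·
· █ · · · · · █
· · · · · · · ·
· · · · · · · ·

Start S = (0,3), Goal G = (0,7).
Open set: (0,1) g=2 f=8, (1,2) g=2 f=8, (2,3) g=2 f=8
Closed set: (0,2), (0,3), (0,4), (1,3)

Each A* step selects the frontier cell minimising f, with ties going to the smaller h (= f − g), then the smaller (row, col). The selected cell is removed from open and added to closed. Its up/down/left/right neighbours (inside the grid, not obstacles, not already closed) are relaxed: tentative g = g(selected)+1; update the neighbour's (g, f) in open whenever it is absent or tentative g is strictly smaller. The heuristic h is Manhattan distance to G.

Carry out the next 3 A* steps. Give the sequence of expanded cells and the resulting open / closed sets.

order=[(0,1) → (1,2) → (2,3)]; open=[(0,0) g=3 f=10, (2,4) g=3 f=8, (3,3) g=3 f=10]; closed=[(0,1), (0,2), (0,3), (0,4), (1,2), (1,3), (2,3)]

step 1: expand (0,1) (f=8, h=6) → closed; open now [(0,0) g=3 f=10, (1,2) g=2 f=8, (2,3) g=2 f=8]
step 2: expand (1,2) (f=8, h=6) → closed; open now [(0,0) g=3 f=10, (2,3) g=2 f=8]
step 3: expand (2,3) (f=8, h=6) → closed; open now [(0,0) g=3 f=10, (2,4) g=3 f=8, (3,3) g=3 f=10]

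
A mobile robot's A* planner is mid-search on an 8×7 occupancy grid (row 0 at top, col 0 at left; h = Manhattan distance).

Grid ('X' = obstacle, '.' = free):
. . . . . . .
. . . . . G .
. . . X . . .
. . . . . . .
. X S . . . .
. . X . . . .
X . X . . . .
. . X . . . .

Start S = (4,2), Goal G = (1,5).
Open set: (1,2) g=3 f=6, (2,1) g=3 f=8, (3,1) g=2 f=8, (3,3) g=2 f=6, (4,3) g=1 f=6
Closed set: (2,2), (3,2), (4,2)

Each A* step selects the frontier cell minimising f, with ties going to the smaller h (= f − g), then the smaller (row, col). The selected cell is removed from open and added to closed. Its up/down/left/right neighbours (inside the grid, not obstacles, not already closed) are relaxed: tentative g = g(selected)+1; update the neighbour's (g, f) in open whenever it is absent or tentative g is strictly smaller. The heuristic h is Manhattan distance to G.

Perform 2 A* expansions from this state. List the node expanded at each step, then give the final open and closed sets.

step 1: expand (1,2) (f=6, h=3) → closed; open now [(0,2) g=4 f=8, (1,1) g=4 f=8, (1,3) g=4 f=6, (2,1) g=3 f=8, (3,1) g=2 f=8, (3,3) g=2 f=6, (4,3) g=1 f=6]
step 2: expand (1,3) (f=6, h=2) → closed; open now [(0,2) g=4 f=8, (0,3) g=5 f=8, (1,1) g=4 f=8, (1,4) g=5 f=6, (2,1) g=3 f=8, (3,1) g=2 f=8, (3,3) g=2 f=6, (4,3) g=1 f=6]

order=[(1,2) → (1,3)]; open=[(0,2) g=4 f=8, (0,3) g=5 f=8, (1,1) g=4 f=8, (1,4) g=5 f=6, (2,1) g=3 f=8, (3,1) g=2 f=8, (3,3) g=2 f=6, (4,3) g=1 f=6]; closed=[(1,2), (1,3), (2,2), (3,2), (4,2)]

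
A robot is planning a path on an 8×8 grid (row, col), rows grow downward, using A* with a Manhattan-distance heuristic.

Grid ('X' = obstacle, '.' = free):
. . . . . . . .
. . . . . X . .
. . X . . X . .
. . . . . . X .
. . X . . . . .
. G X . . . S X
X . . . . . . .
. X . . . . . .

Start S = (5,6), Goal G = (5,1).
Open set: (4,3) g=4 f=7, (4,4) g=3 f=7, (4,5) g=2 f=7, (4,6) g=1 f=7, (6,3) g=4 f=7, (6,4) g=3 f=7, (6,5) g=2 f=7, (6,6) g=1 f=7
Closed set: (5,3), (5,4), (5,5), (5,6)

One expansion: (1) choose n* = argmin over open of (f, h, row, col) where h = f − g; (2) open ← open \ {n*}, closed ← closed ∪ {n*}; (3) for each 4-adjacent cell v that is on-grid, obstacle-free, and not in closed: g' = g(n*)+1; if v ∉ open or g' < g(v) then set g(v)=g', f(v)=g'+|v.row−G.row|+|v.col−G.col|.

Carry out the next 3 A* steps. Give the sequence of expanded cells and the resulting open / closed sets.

order=[(4,3) → (6,3) → (6,2)]; open=[(3,3) g=5 f=9, (4,4) g=3 f=7, (4,5) g=2 f=7, (4,6) g=1 f=7, (6,1) g=6 f=7, (6,4) g=3 f=7, (6,5) g=2 f=7, (6,6) g=1 f=7, (7,2) g=6 f=9, (7,3) g=5 f=9]; closed=[(4,3), (5,3), (5,4), (5,5), (5,6), (6,2), (6,3)]

step 1: expand (4,3) (f=7, h=3) → closed; open now [(3,3) g=5 f=9, (4,4) g=3 f=7, (4,5) g=2 f=7, (4,6) g=1 f=7, (6,3) g=4 f=7, (6,4) g=3 f=7, (6,5) g=2 f=7, (6,6) g=1 f=7]
step 2: expand (6,3) (f=7, h=3) → closed; open now [(3,3) g=5 f=9, (4,4) g=3 f=7, (4,5) g=2 f=7, (4,6) g=1 f=7, (6,2) g=5 f=7, (6,4) g=3 f=7, (6,5) g=2 f=7, (6,6) g=1 f=7, (7,3) g=5 f=9]
step 3: expand (6,2) (f=7, h=2) → closed; open now [(3,3) g=5 f=9, (4,4) g=3 f=7, (4,5) g=2 f=7, (4,6) g=1 f=7, (6,1) g=6 f=7, (6,4) g=3 f=7, (6,5) g=2 f=7, (6,6) g=1 f=7, (7,2) g=6 f=9, (7,3) g=5 f=9]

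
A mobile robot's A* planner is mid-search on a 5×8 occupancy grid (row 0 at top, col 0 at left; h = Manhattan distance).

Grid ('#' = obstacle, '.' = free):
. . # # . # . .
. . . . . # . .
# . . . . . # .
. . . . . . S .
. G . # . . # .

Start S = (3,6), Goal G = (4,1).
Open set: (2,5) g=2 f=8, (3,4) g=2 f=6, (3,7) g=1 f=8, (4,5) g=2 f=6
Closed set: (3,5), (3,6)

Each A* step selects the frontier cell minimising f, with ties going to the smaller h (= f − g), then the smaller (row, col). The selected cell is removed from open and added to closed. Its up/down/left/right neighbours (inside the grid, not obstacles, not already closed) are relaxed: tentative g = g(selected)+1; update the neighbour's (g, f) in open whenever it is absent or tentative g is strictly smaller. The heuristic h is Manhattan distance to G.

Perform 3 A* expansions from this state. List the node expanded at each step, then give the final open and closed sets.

step 1: expand (3,4) (f=6, h=4) → closed; open now [(2,4) g=3 f=8, (2,5) g=2 f=8, (3,3) g=3 f=6, (3,7) g=1 f=8, (4,4) g=3 f=6, (4,5) g=2 f=6]
step 2: expand (3,3) (f=6, h=3) → closed; open now [(2,3) g=4 f=8, (2,4) g=3 f=8, (2,5) g=2 f=8, (3,2) g=4 f=6, (3,7) g=1 f=8, (4,4) g=3 f=6, (4,5) g=2 f=6]
step 3: expand (3,2) (f=6, h=2) → closed; open now [(2,2) g=5 f=8, (2,3) g=4 f=8, (2,4) g=3 f=8, (2,5) g=2 f=8, (3,1) g=5 f=6, (3,7) g=1 f=8, (4,2) g=5 f=6, (4,4) g=3 f=6, (4,5) g=2 f=6]

order=[(3,4) → (3,3) → (3,2)]; open=[(2,2) g=5 f=8, (2,3) g=4 f=8, (2,4) g=3 f=8, (2,5) g=2 f=8, (3,1) g=5 f=6, (3,7) g=1 f=8, (4,2) g=5 f=6, (4,4) g=3 f=6, (4,5) g=2 f=6]; closed=[(3,2), (3,3), (3,4), (3,5), (3,6)]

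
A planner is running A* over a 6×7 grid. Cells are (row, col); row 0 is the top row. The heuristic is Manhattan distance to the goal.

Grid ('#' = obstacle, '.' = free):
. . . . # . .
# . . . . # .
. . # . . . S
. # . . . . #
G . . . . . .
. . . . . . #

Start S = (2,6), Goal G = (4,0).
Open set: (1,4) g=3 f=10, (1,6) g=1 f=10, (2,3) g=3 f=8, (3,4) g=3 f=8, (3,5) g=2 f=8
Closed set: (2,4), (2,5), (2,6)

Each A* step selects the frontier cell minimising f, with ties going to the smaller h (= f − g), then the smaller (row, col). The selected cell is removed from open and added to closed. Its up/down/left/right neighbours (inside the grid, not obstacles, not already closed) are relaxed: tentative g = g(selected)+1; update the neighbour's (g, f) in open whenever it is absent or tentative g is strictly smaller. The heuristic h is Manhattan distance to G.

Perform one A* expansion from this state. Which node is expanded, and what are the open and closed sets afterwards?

expanded=(2,3); open=[(1,3) g=4 f=10, (1,4) g=3 f=10, (1,6) g=1 f=10, (3,3) g=4 f=8, (3,4) g=3 f=8, (3,5) g=2 f=8]; closed=[(2,3), (2,4), (2,5), (2,6)]

step 1: expand (2,3) (f=8, h=5) → closed; open now [(1,3) g=4 f=10, (1,4) g=3 f=10, (1,6) g=1 f=10, (3,3) g=4 f=8, (3,4) g=3 f=8, (3,5) g=2 f=8]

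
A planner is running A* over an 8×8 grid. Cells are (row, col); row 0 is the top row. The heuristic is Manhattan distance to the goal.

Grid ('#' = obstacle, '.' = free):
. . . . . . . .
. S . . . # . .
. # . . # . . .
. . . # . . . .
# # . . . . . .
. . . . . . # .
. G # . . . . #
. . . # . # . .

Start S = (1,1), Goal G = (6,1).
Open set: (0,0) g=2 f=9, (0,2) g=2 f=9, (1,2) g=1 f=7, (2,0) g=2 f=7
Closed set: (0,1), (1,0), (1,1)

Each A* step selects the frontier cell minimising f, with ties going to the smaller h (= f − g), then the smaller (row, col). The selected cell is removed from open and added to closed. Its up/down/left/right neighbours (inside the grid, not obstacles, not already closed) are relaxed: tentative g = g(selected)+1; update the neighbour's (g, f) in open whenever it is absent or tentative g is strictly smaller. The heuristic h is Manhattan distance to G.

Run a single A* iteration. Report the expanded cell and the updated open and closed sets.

expanded=(2,0); open=[(0,0) g=2 f=9, (0,2) g=2 f=9, (1,2) g=1 f=7, (3,0) g=3 f=7]; closed=[(0,1), (1,0), (1,1), (2,0)]

step 1: expand (2,0) (f=7, h=5) → closed; open now [(0,0) g=2 f=9, (0,2) g=2 f=9, (1,2) g=1 f=7, (3,0) g=3 f=7]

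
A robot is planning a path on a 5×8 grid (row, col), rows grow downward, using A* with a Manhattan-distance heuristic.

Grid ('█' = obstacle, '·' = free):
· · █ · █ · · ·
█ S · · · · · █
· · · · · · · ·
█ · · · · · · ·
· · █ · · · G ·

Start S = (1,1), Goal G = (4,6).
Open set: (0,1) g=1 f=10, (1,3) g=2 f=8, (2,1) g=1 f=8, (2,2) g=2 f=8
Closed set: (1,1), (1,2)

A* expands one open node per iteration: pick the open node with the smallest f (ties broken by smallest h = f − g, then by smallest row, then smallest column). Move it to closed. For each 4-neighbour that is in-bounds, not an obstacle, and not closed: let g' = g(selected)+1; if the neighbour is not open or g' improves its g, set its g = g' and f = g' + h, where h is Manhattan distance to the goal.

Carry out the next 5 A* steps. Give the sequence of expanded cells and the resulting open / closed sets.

step 1: expand (1,3) (f=8, h=6) → closed; open now [(0,1) g=1 f=10, (0,3) g=3 f=10, (1,4) g=3 f=8, (2,1) g=1 f=8, (2,2) g=2 f=8, (2,3) g=3 f=8]
step 2: expand (1,4) (f=8, h=5) → closed; open now [(0,1) g=1 f=10, (0,3) g=3 f=10, (1,5) g=4 f=8, (2,1) g=1 f=8, (2,2) g=2 f=8, (2,3) g=3 f=8, (2,4) g=4 f=8]
step 3: expand (1,5) (f=8, h=4) → closed; open now [(0,1) g=1 f=10, (0,3) g=3 f=10, (0,5) g=5 f=10, (1,6) g=5 f=8, (2,1) g=1 f=8, (2,2) g=2 f=8, (2,3) g=3 f=8, (2,4) g=4 f=8, (2,5) g=5 f=8]
step 4: expand (1,6) (f=8, h=3) → closed; open now [(0,1) g=1 f=10, (0,3) g=3 f=10, (0,5) g=5 f=10, (0,6) g=6 f=10, (2,1) g=1 f=8, (2,2) g=2 f=8, (2,3) g=3 f=8, (2,4) g=4 f=8, (2,5) g=5 f=8, (2,6) g=6 f=8]
step 5: expand (2,6) (f=8, h=2) → closed; open now [(0,1) g=1 f=10, (0,3) g=3 f=10, (0,5) g=5 f=10, (0,6) g=6 f=10, (2,1) g=1 f=8, (2,2) g=2 f=8, (2,3) g=3 f=8, (2,4) g=4 f=8, (2,5) g=5 f=8, (2,7) g=7 f=10, (3,6) g=7 f=8]

order=[(1,3) → (1,4) → (1,5) → (1,6) → (2,6)]; open=[(0,1) g=1 f=10, (0,3) g=3 f=10, (0,5) g=5 f=10, (0,6) g=6 f=10, (2,1) g=1 f=8, (2,2) g=2 f=8, (2,3) g=3 f=8, (2,4) g=4 f=8, (2,5) g=5 f=8, (2,7) g=7 f=10, (3,6) g=7 f=8]; closed=[(1,1), (1,2), (1,3), (1,4), (1,5), (1,6), (2,6)]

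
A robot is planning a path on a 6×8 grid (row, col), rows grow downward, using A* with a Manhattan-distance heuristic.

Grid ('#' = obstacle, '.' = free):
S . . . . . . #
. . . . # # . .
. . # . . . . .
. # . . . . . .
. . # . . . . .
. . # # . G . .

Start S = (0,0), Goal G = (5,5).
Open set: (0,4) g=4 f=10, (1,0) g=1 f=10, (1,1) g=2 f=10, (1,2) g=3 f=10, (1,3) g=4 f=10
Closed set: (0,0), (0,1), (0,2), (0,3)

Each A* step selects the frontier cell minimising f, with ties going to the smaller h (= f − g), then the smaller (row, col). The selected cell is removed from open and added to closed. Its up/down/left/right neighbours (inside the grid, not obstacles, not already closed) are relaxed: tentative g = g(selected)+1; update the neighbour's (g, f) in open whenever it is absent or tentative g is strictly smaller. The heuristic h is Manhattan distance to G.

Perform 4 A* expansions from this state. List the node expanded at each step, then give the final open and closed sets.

step 1: expand (0,4) (f=10, h=6) → closed; open now [(0,5) g=5 f=10, (1,0) g=1 f=10, (1,1) g=2 f=10, (1,2) g=3 f=10, (1,3) g=4 f=10]
step 2: expand (0,5) (f=10, h=5) → closed; open now [(0,6) g=6 f=12, (1,0) g=1 f=10, (1,1) g=2 f=10, (1,2) g=3 f=10, (1,3) g=4 f=10]
step 3: expand (1,3) (f=10, h=6) → closed; open now [(0,6) g=6 f=12, (1,0) g=1 f=10, (1,1) g=2 f=10, (1,2) g=3 f=10, (2,3) g=5 f=10]
step 4: expand (2,3) (f=10, h=5) → closed; open now [(0,6) g=6 f=12, (1,0) g=1 f=10, (1,1) g=2 f=10, (1,2) g=3 f=10, (2,4) g=6 f=10, (3,3) g=6 f=10]

order=[(0,4) → (0,5) → (1,3) → (2,3)]; open=[(0,6) g=6 f=12, (1,0) g=1 f=10, (1,1) g=2 f=10, (1,2) g=3 f=10, (2,4) g=6 f=10, (3,3) g=6 f=10]; closed=[(0,0), (0,1), (0,2), (0,3), (0,4), (0,5), (1,3), (2,3)]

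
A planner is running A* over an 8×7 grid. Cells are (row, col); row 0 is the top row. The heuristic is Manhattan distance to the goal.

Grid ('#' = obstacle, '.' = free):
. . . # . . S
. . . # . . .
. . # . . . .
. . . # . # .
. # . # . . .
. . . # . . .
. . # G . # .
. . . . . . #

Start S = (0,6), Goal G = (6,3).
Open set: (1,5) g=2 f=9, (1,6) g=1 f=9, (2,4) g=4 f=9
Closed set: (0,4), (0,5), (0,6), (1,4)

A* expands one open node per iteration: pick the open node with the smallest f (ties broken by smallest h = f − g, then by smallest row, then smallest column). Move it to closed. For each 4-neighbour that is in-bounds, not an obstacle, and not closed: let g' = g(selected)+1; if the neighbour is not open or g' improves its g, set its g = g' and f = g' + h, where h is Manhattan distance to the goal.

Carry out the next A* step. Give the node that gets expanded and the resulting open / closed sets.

expanded=(2,4); open=[(1,5) g=2 f=9, (1,6) g=1 f=9, (2,3) g=5 f=9, (2,5) g=5 f=11, (3,4) g=5 f=9]; closed=[(0,4), (0,5), (0,6), (1,4), (2,4)]

step 1: expand (2,4) (f=9, h=5) → closed; open now [(1,5) g=2 f=9, (1,6) g=1 f=9, (2,3) g=5 f=9, (2,5) g=5 f=11, (3,4) g=5 f=9]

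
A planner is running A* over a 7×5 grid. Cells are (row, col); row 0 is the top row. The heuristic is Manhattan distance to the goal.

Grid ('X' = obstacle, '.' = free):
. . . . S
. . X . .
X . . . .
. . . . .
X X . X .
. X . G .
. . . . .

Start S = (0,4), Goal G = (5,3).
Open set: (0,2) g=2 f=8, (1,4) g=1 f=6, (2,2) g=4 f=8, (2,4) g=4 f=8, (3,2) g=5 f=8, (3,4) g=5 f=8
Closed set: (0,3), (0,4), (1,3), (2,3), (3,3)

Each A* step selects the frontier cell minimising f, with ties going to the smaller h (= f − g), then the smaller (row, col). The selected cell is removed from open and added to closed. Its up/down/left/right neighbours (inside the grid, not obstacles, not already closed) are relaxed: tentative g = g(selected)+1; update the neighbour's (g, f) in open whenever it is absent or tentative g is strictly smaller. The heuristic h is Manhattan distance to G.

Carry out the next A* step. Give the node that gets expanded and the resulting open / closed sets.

expanded=(1,4); open=[(0,2) g=2 f=8, (2,2) g=4 f=8, (2,4) g=2 f=6, (3,2) g=5 f=8, (3,4) g=5 f=8]; closed=[(0,3), (0,4), (1,3), (1,4), (2,3), (3,3)]

step 1: expand (1,4) (f=6, h=5) → closed; open now [(0,2) g=2 f=8, (2,2) g=4 f=8, (2,4) g=2 f=6, (3,2) g=5 f=8, (3,4) g=5 f=8]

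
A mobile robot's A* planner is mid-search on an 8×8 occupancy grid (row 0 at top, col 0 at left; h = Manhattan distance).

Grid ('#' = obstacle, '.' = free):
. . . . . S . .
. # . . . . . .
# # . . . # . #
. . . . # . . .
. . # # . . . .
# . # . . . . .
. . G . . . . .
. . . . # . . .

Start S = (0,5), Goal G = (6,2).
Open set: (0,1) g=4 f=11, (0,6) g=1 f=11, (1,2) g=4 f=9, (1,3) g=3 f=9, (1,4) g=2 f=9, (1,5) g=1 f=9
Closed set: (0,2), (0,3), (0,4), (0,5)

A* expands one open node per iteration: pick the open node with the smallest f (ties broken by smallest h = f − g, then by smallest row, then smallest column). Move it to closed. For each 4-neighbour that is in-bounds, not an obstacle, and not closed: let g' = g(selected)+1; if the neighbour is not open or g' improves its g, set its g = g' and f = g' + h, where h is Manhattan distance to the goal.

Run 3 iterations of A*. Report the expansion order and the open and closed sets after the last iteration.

step 1: expand (1,2) (f=9, h=5) → closed; open now [(0,1) g=4 f=11, (0,6) g=1 f=11, (1,3) g=3 f=9, (1,4) g=2 f=9, (1,5) g=1 f=9, (2,2) g=5 f=9]
step 2: expand (2,2) (f=9, h=4) → closed; open now [(0,1) g=4 f=11, (0,6) g=1 f=11, (1,3) g=3 f=9, (1,4) g=2 f=9, (1,5) g=1 f=9, (2,3) g=6 f=11, (3,2) g=6 f=9]
step 3: expand (3,2) (f=9, h=3) → closed; open now [(0,1) g=4 f=11, (0,6) g=1 f=11, (1,3) g=3 f=9, (1,4) g=2 f=9, (1,5) g=1 f=9, (2,3) g=6 f=11, (3,1) g=7 f=11, (3,3) g=7 f=11]

order=[(1,2) → (2,2) → (3,2)]; open=[(0,1) g=4 f=11, (0,6) g=1 f=11, (1,3) g=3 f=9, (1,4) g=2 f=9, (1,5) g=1 f=9, (2,3) g=6 f=11, (3,1) g=7 f=11, (3,3) g=7 f=11]; closed=[(0,2), (0,3), (0,4), (0,5), (1,2), (2,2), (3,2)]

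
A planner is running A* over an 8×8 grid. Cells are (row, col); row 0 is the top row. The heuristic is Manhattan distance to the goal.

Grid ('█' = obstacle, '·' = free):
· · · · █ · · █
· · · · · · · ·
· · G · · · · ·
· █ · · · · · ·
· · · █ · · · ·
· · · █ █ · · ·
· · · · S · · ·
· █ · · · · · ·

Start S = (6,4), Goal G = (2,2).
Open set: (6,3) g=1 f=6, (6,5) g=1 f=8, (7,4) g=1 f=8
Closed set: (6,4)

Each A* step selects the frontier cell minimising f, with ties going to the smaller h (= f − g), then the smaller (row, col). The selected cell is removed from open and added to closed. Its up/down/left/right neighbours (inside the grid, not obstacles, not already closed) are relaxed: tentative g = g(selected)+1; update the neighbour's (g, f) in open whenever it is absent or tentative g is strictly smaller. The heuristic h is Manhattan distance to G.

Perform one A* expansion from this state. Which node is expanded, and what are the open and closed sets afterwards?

step 1: expand (6,3) (f=6, h=5) → closed; open now [(6,2) g=2 f=6, (6,5) g=1 f=8, (7,3) g=2 f=8, (7,4) g=1 f=8]

expanded=(6,3); open=[(6,2) g=2 f=6, (6,5) g=1 f=8, (7,3) g=2 f=8, (7,4) g=1 f=8]; closed=[(6,3), (6,4)]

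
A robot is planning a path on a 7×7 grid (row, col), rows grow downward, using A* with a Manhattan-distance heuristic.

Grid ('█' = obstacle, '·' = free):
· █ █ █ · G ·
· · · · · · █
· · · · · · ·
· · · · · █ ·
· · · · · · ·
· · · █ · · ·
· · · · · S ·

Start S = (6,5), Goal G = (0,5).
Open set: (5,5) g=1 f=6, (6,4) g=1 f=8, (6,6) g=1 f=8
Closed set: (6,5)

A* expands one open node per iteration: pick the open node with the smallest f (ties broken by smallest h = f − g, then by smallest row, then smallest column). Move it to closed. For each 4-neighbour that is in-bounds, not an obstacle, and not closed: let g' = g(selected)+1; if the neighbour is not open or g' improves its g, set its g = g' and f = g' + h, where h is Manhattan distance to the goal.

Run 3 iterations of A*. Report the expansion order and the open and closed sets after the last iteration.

order=[(5,5) → (4,5) → (4,4)]; open=[(3,4) g=4 f=8, (4,3) g=4 f=10, (4,6) g=3 f=8, (5,4) g=2 f=8, (5,6) g=2 f=8, (6,4) g=1 f=8, (6,6) g=1 f=8]; closed=[(4,4), (4,5), (5,5), (6,5)]

step 1: expand (5,5) (f=6, h=5) → closed; open now [(4,5) g=2 f=6, (5,4) g=2 f=8, (5,6) g=2 f=8, (6,4) g=1 f=8, (6,6) g=1 f=8]
step 2: expand (4,5) (f=6, h=4) → closed; open now [(4,4) g=3 f=8, (4,6) g=3 f=8, (5,4) g=2 f=8, (5,6) g=2 f=8, (6,4) g=1 f=8, (6,6) g=1 f=8]
step 3: expand (4,4) (f=8, h=5) → closed; open now [(3,4) g=4 f=8, (4,3) g=4 f=10, (4,6) g=3 f=8, (5,4) g=2 f=8, (5,6) g=2 f=8, (6,4) g=1 f=8, (6,6) g=1 f=8]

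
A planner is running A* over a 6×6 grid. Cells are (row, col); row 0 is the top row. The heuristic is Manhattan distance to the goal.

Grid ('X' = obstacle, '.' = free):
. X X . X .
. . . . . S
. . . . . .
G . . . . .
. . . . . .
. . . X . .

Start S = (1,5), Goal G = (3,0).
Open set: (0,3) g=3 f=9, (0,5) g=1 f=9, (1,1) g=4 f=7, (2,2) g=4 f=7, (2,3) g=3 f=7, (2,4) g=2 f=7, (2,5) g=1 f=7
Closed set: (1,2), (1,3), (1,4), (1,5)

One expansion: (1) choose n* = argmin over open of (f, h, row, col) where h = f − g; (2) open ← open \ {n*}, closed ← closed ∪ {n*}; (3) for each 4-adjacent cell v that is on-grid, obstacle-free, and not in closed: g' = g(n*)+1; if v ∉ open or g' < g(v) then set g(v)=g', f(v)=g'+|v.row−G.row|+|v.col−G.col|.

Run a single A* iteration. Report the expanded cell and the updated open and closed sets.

expanded=(1,1); open=[(0,3) g=3 f=9, (0,5) g=1 f=9, (1,0) g=5 f=7, (2,1) g=5 f=7, (2,2) g=4 f=7, (2,3) g=3 f=7, (2,4) g=2 f=7, (2,5) g=1 f=7]; closed=[(1,1), (1,2), (1,3), (1,4), (1,5)]

step 1: expand (1,1) (f=7, h=3) → closed; open now [(0,3) g=3 f=9, (0,5) g=1 f=9, (1,0) g=5 f=7, (2,1) g=5 f=7, (2,2) g=4 f=7, (2,3) g=3 f=7, (2,4) g=2 f=7, (2,5) g=1 f=7]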